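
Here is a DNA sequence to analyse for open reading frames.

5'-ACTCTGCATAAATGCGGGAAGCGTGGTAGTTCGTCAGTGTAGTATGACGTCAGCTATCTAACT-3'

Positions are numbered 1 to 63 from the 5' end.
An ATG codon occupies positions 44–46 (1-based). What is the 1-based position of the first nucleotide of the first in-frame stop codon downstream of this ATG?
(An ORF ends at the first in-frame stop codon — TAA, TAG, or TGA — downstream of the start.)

59

Codons from position 44: ATG (44–46), ACG (47–49), TCA (50–52), GCT (53–55), ATC (56–58), TAA (59–61).
TAA is a stop codon; it begins at position 59.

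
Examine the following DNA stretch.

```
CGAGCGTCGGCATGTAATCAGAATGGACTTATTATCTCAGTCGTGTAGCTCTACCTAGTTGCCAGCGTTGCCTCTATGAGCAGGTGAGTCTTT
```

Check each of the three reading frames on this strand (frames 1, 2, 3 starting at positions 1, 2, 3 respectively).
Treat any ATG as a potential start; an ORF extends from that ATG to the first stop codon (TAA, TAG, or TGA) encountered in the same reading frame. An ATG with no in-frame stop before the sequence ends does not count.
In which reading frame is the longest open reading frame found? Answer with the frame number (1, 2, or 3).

2

Frame 1: CGA GCG TCG GCA TGT AAT CAG AAT GGA CTT ATT ATC TCA GTC GTG TAG CTC TAC CTA GTT GCC AGC GTT GCC TCT ATG AGC AGG TGA GTC TTT — ATG at 76, stop TGA at 85 → 12 nt.
Frame 2: GAG CGT CGG CAT GTA ATC AGA ATG GAC TTA TTA TCT CAG TCG TGT AGC TCT ACC TAG TTG CCA GCG TTG CCT CTA TGA GCA GGT GAG TCT — ATG at 23, stop TAG at 56 → 36 nt.
Frame 3: AGC GTC GGC ATG TAA TCA GAA TGG ACT TAT TAT CTC AGT CGT GTA GCT CTA CCT AGT TGC CAG CGT TGC CTC TAT GAG CAG GTG AGT CTT — ATG at 12, stop TAA at 15 → 6 nt.
Longest ORF is 36 nt in frame 2 (positions 23–58).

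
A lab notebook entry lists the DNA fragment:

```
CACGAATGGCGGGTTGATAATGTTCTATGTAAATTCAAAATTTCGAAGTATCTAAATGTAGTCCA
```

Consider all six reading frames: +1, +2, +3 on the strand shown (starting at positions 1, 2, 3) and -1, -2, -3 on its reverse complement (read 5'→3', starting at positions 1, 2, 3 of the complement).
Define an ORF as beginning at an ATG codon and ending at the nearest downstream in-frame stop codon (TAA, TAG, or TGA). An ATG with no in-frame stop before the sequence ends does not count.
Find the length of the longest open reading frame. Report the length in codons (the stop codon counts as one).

Reverse complement (5'→3'): TGGACTACATTTAGATACTTCGAAATTTTGAATTTACATAGAACATTATCAACCCGCCATTCGTG
Frame +1: CAC GAA TGG CGG GTT GAT AAT GTT CTA TGT AAA TTC AAA ATT TCG AAG TAT CTA AAT GTA GTC — no ATG→stop ORF.
Frame +2: ACG AAT GGC GGG TTG ATA ATG TTC TAT GTA AAT TCA AAA TTT CGA AGT ATC TAA ATG TAG TCC — ATG at 20, stop TAA at 53 → 36 nt; ATG at 56, stop TAG at 59 → 6 nt.
Frame +3: CGA ATG GCG GGT TGA TAA TGT TCT ATG TAA ATT CAA AAT TTC GAA GTA TCT AAA TGT AGT CCA — ATG at 6, stop TGA at 15 → 12 nt; ATG at 27, stop TAA at 30 → 6 nt.
Frame -1: TGG ACT ACA TTT AGA TAC TTC GAA ATT TTG AAT TTA CAT AGA ACA TTA TCA ACC CGC CAT TCG — no ATG→stop ORF.
Frame -2: GGA CTA CAT TTA GAT ACT TCG AAA TTT TGA ATT TAC ATA GAA CAT TAT CAA CCC GCC ATT CGT — no ATG→stop ORF.
Frame -3: GAC TAC ATT TAG ATA CTT CGA AAT TTT GAA TTT ACA TAG AAC ATT ATC AAC CCG CCA TTC GTG — no ATG→stop ORF.
Longest: frame +2, positions 20–55, 36 nt = 12 codons = 11 aa. → 12 codons.

12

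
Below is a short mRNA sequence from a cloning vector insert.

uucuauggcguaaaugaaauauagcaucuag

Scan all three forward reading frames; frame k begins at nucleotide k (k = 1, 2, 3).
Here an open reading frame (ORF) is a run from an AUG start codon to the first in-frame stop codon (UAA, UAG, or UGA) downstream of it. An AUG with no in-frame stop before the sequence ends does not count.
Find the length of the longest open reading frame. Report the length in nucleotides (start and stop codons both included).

Frame 1: UUC UAU GGC GUA AAU GAA AUA UAG CAU CUA — no AUG→stop ORF.
Frame 2: UCU AUG GCG UAA AUG AAA UAU AGC AUC UAG — AUG at 5, stop UAA at 11 → 9 nt; AUG at 14, stop UAG at 29 → 18 nt.
Frame 3: CUA UGG CGU AAA UGA AAU AUA GCA UCU — no AUG→stop ORF.
Longest: frame 2, positions 14–31, 18 nt = 6 codons = 5 aa. → 18 nucleotides.

18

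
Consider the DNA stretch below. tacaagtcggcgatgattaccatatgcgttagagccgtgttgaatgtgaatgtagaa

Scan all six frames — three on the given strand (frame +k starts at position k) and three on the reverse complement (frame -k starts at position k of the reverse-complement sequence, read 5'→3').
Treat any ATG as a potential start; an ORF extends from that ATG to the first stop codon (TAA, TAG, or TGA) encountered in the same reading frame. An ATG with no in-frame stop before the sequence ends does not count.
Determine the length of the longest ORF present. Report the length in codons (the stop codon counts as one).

Reverse complement (5'→3'): TTCTACATTCACATTCAACACGGCTCTAACGCATATGGTAATCATCGCCGACTTGTA
Frame +1: TAC AAG TCG GCG ATG ATT ACC ATA TGC GTT AGA GCC GTG TTG AAT GTG AAT GTA GAA — no ATG→stop ORF.
Frame +2: ACA AGT CGG CGA TGA TTA CCA TAT GCG TTA GAG CCG TGT TGA ATG TGA ATG TAG — ATG at 44, stop TGA at 47 → 6 nt; ATG at 50, stop TAG at 53 → 6 nt.
Frame +3: CAA GTC GGC GAT GAT TAC CAT ATG CGT TAG AGC CGT GTT GAA TGT GAA TGT AGA — ATG at 24, stop TAG at 30 → 9 nt.
Frame -1: TTC TAC ATT CAC ATT CAA CAC GGC TCT AAC GCA TAT GGT AAT CAT CGC CGA CTT GTA — no ATG→stop ORF.
Frame -2: TCT ACA TTC ACA TTC AAC ACG GCT CTA ACG CAT ATG GTA ATC ATC GCC GAC TTG — no ATG→stop ORF.
Frame -3: CTA CAT TCA CAT TCA ACA CGG CTC TAA CGC ATA TGG TAA TCA TCG CCG ACT TGT — no ATG→stop ORF.
Longest: frame +3, positions 24–32, 9 nt = 3 codons = 2 aa. → 3 codons.

3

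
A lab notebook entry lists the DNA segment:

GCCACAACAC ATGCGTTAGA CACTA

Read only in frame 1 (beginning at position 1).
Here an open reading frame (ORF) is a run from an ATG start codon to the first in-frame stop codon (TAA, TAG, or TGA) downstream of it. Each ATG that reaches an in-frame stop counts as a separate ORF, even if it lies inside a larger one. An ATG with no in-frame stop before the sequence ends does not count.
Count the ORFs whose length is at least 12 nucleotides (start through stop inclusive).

0

Frame 1: GCC ACA ACA CAT GCG TTA GAC ACT — no ATG→stop ORF.
No ORF reaches 12 nucleotides. Count = 0.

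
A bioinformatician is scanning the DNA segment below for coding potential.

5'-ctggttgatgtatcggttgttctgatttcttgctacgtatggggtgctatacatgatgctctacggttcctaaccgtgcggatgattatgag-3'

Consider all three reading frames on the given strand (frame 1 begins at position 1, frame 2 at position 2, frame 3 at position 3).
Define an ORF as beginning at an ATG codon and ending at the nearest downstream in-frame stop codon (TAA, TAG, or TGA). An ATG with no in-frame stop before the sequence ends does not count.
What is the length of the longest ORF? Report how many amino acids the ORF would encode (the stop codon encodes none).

Frame 1: CTG GTT GAT GTA TCG GTT GTT CTG ATT TCT TGC TAC GTA TGG GGT GCT ATA CAT GAT GCT CTA CGG TTC CTA ACC GTG CGG ATG ATT ATG — no ATG→stop ORF.
Frame 2: TGG TTG ATG TAT CGG TTG TTC TGA TTT CTT GCT ACG TAT GGG GTG CTA TAC ATG ATG CTC TAC GGT TCC TAA CCG TGC GGA TGA TTA TGA — ATG at 8, stop TGA at 23 → 18 nt; ATG at 53, stop TAA at 71 → 21 nt; ATG at 56, stop TAA at 71 → 18 nt.
Frame 3: GGT TGA TGT ATC GGT TGT TCT GAT TTC TTG CTA CGT ATG GGG TGC TAT ACA TGA TGC TCT ACG GTT CCT AAC CGT GCG GAT GAT TAT GAG — ATG at 39, stop TGA at 54 → 18 nt.
Longest: frame 2, positions 53–73, 21 nt = 7 codons = 6 aa. → 6 amino acids.

6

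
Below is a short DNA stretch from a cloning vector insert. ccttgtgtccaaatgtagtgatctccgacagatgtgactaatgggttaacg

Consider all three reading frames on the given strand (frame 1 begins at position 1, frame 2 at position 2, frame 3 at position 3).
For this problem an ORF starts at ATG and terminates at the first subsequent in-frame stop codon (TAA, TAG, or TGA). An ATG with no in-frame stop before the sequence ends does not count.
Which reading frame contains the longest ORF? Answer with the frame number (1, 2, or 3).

2

Frame 1: CCT TGT GTC CAA ATG TAG TGA TCT CCG ACA GAT GTG ACT AAT GGG TTA ACG — ATG at 13, stop TAG at 16 → 6 nt.
Frame 2: CTT GTG TCC AAA TGT AGT GAT CTC CGA CAG ATG TGA CTA ATG GGT TAA — ATG at 32, stop TGA at 35 → 6 nt; ATG at 41, stop TAA at 47 → 9 nt.
Frame 3: TTG TGT CCA AAT GTA GTG ATC TCC GAC AGA TGT GAC TAA TGG GTT AAC — no ATG→stop ORF.
Longest ORF is 9 nt in frame 2 (positions 41–49).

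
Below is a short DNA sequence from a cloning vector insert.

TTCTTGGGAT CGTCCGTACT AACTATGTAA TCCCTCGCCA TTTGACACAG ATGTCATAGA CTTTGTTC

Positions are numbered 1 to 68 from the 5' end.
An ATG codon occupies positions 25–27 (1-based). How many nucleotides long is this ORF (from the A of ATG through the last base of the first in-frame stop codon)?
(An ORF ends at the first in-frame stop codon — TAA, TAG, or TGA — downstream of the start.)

6

Codons from position 25: ATG (25–27), TAA (28–30).
TAA is the first in-frame stop; ORF spans 25–30, 6 nucleotides.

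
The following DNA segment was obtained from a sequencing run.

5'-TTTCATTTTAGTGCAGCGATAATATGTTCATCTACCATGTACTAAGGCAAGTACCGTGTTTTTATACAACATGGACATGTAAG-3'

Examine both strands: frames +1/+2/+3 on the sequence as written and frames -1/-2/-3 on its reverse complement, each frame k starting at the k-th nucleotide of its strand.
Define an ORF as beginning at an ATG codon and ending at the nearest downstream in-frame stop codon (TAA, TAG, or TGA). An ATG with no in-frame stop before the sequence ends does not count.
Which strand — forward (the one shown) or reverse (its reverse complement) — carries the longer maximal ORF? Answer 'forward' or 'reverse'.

Reverse complement (5'→3'): CTTACATGTCCATGTTGTATAAAAACACGGTACTTGCCTTAGTACATGGTAGATGAACATATTATCGCTGCACTAAAATGAAA
Frame +1: TTT CAT TTT AGT GCA GCG ATA ATA TGT TCA TCT ACC ATG TAC TAA GGC AAG TAC CGT GTT TTT ATA CAA CAT GGA CAT GTA — ATG at 37, stop TAA at 43 → 9 nt.
Frame +2: TTC ATT TTA GTG CAG CGA TAA TAT GTT CAT CTA CCA TGT ACT AAG GCA AGT ACC GTG TTT TTA TAC AAC ATG GAC ATG TAA — ATG at 71, stop TAA at 80 → 12 nt; ATG at 77, stop TAA at 80 → 6 nt.
Frame +3: TCA TTT TAG TGC AGC GAT AAT ATG TTC ATC TAC CAT GTA CTA AGG CAA GTA CCG TGT TTT TAT ACA ACA TGG ACA TGT AAG — no ATG→stop ORF.
Frame -1: CTT ACA TGT CCA TGT TGT ATA AAA ACA CGG TAC TTG CCT TAG TAC ATG GTA GAT GAA CAT ATT ATC GCT GCA CTA AAA TGA — ATG at 46, stop TGA at 79 → 36 nt.
Frame -2: TTA CAT GTC CAT GTT GTA TAA AAA CAC GGT ACT TGC CTT AGT ACA TGG TAG ATG AAC ATA TTA TCG CTG CAC TAA AAT GAA — ATG at 53, stop TAA at 74 → 24 nt.
Frame -3: TAC ATG TCC ATG TTG TAT AAA AAC ACG GTA CTT GCC TTA GTA CAT GGT AGA TGA ACA TAT TAT CGC TGC ACT AAA ATG AAA — ATG at 6, stop TGA at 54 → 51 nt; ATG at 12, stop TGA at 54 → 45 nt.
Forward-strand max 12 nt; reverse-strand max 51 nt. The reverse strand has the longer ORF.

reverse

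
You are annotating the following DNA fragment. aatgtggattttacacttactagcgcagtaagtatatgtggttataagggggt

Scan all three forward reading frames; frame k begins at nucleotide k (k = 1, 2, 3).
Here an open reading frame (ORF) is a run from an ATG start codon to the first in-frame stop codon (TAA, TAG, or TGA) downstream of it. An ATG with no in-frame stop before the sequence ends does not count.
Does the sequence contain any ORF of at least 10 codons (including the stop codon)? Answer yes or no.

yes

Frame 1: AAT GTG GAT TTT ACA CTT ACT AGC GCA GTA AGT ATA TGT GGT TAT AAG GGG — no ATG→stop ORF.
Frame 2: ATG TGG ATT TTA CAC TTA CTA GCG CAG TAA GTA TAT GTG GTT ATA AGG GGG — ATG at 2, stop TAA at 29 → 30 nt.
Frame 3: TGT GGA TTT TAC ACT TAC TAG CGC AGT AAG TAT ATG TGG TTA TAA GGG GGT — ATG at 36, stop TAA at 45 → 12 nt.
Frame 2 has an ORF of 10 codons (positions 2–31) ≥ 10, so yes.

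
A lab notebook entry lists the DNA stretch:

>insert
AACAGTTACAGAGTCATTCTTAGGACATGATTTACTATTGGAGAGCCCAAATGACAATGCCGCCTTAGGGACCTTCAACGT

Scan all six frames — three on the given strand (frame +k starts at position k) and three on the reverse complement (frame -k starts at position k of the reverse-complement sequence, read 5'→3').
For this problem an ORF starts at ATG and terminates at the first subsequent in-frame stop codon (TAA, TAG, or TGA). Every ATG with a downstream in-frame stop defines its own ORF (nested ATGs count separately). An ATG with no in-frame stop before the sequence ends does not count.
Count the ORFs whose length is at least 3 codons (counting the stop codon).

Reverse complement (5'→3'): ACGTTGAAGGTCCCTAAGGCGGCATTGTCATTTGGGCTCTCCAATAGTAAATCATGTCCTAAGAATGACTCTGTAACTGTT
Frame +1: AAC AGT TAC AGA GTC ATT CTT AGG ACA TGA TTT ACT ATT GGA GAG CCC AAA TGA CAA TGC CGC CTT AGG GAC CTT CAA CGT — no ATG→stop ORF.
Frame +2: ACA GTT ACA GAG TCA TTC TTA GGA CAT GAT TTA CTA TTG GAG AGC CCA AAT GAC AAT GCC GCC TTA GGG ACC TTC AAC — no ATG→stop ORF.
Frame +3: CAG TTA CAG AGT CAT TCT TAG GAC ATG ATT TAC TAT TGG AGA GCC CAA ATG ACA ATG CCG CCT TAG GGA CCT TCA ACG — ATG at 27, stop TAG at 66 → 42 nt; ATG at 51, stop TAG at 66 → 18 nt; ATG at 57, stop TAG at 66 → 12 nt.
Frame -1: ACG TTG AAG GTC CCT AAG GCG GCA TTG TCA TTT GGG CTC TCC AAT AGT AAA TCA TGT CCT AAG AAT GAC TCT GTA ACT GTT — no ATG→stop ORF.
Frame -2: CGT TGA AGG TCC CTA AGG CGG CAT TGT CAT TTG GGC TCT CCA ATA GTA AAT CAT GTC CTA AGA ATG ACT CTG TAA CTG — ATG at 65, stop TAA at 74 → 12 nt.
Frame -3: GTT GAA GGT CCC TAA GGC GGC ATT GTC ATT TGG GCT CTC CAA TAG TAA ATC ATG TCC TAA GAA TGA CTC TGT AAC TGT — ATG at 54, stop TAA at 60 → 9 nt.
ORFs ≥ 3 codons: frame +3 27–68 (14 codons), frame +3 51–68 (6 codons), frame +3 57–68 (4 codons), frame -2 65–76 (4 codons), frame -3 54–62 (3 codons). Count = 5.

5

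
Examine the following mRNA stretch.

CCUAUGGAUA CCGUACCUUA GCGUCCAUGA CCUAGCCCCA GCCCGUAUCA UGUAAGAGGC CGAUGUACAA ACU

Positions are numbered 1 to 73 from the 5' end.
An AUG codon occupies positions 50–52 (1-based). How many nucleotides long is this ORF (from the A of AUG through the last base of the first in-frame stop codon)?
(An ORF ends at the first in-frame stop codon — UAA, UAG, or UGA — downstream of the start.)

Codons from position 50: AUG (50–52), UAA (53–55).
UAA is the first in-frame stop; ORF spans 50–55, 6 nucleotides.

6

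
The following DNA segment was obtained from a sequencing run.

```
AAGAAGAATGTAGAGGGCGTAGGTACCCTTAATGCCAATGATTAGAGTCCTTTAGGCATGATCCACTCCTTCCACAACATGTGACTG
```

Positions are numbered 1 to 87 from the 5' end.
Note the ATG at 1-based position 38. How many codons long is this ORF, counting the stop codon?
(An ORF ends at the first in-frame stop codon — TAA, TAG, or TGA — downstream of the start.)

Codons from position 38: ATG (38–40), ATT (41–43), AGA (44–46), GTC (47–49), CTT (50–52), TAG (53–55).
TAG is the first in-frame stop; that's 6 codons including the stop.

6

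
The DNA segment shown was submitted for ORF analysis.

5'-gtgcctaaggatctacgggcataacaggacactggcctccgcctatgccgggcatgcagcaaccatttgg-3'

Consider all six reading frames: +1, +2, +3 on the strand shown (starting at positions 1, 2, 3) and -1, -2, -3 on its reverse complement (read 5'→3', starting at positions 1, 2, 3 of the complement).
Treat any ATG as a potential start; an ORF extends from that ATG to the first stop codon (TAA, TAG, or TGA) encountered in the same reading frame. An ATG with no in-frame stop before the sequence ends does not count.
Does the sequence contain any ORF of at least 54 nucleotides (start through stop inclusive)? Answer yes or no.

no

Reverse complement (5'→3'): CCAAATGGTTGCTGCATGCCCGGCATAGGCGGAGGCCAGTGTCCTGTTATGCCCGTAGATCCTTAGGCAC
Frame +1: GTG CCT AAG GAT CTA CGG GCA TAA CAG GAC ACT GGC CTC CGC CTA TGC CGG GCA TGC AGC AAC CAT TTG — no ATG→stop ORF.
Frame +2: TGC CTA AGG ATC TAC GGG CAT AAC AGG ACA CTG GCC TCC GCC TAT GCC GGG CAT GCA GCA ACC ATT TGG — no ATG→stop ORF.
Frame +3: GCC TAA GGA TCT ACG GGC ATA ACA GGA CAC TGG CCT CCG CCT ATG CCG GGC ATG CAG CAA CCA TTT — no ATG→stop ORF.
Frame -1: CCA AAT GGT TGC TGC ATG CCC GGC ATA GGC GGA GGC CAG TGT CCT GTT ATG CCC GTA GAT CCT TAG GCA — ATG at 16, stop TAG at 64 → 51 nt; ATG at 49, stop TAG at 64 → 18 nt.
Frame -2: CAA ATG GTT GCT GCA TGC CCG GCA TAG GCG GAG GCC AGT GTC CTG TTA TGC CCG TAG ATC CTT AGG CAC — ATG at 5, stop TAG at 26 → 24 nt.
Frame -3: AAA TGG TTG CTG CAT GCC CGG CAT AGG CGG AGG CCA GTG TCC TGT TAT GCC CGT AGA TCC TTA GGC — no ATG→stop ORF.
Largest ORF found is 51 nucleotides < 54, so no.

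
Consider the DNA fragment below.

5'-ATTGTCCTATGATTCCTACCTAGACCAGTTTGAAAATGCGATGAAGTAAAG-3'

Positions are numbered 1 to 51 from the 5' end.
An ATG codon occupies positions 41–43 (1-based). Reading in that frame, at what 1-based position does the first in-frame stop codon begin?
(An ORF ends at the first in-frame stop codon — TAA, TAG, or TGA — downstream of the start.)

47

Codons from position 41: ATG (41–43), AAG (44–46), TAA (47–49).
TAA is a stop codon; it begins at position 47.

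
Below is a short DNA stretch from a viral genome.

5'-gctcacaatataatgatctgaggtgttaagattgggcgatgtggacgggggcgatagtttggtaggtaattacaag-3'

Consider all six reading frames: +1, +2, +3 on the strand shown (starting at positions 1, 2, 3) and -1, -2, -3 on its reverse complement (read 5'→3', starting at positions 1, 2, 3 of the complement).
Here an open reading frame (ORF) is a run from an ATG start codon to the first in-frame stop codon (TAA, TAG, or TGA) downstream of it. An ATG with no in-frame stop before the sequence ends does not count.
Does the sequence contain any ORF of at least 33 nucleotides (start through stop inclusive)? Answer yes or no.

no

Reverse complement (5'→3'): CTTGTAATTACCTACCAAACTATCGCCCCCGTCCACATCGCCCAATCTTAACACCTCAGATCATTATATTGTGAGC
Frame +1: GCT CAC AAT ATA ATG ATC TGA GGT GTT AAG ATT GGG CGA TGT GGA CGG GGG CGA TAG TTT GGT AGG TAA TTA CAA — ATG at 13, stop TGA at 19 → 9 nt.
Frame +2: CTC ACA ATA TAA TGA TCT GAG GTG TTA AGA TTG GGC GAT GTG GAC GGG GGC GAT AGT TTG GTA GGT AAT TAC AAG — no ATG→stop ORF.
Frame +3: TCA CAA TAT AAT GAT CTG AGG TGT TAA GAT TGG GCG ATG TGG ACG GGG GCG ATA GTT TGG TAG GTA ATT ACA — ATG at 39, stop TAG at 63 → 27 nt.
Frame -1: CTT GTA ATT ACC TAC CAA ACT ATC GCC CCC GTC CAC ATC GCC CAA TCT TAA CAC CTC AGA TCA TTA TAT TGT GAG — no ATG→stop ORF.
Frame -2: TTG TAA TTA CCT ACC AAA CTA TCG CCC CCG TCC ACA TCG CCC AAT CTT AAC ACC TCA GAT CAT TAT ATT GTG AGC — no ATG→stop ORF.
Frame -3: TGT AAT TAC CTA CCA AAC TAT CGC CCC CGT CCA CAT CGC CCA ATC TTA ACA CCT CAG ATC ATT ATA TTG TGA — no ATG→stop ORF.
Largest ORF found is 27 nucleotides < 33, so no.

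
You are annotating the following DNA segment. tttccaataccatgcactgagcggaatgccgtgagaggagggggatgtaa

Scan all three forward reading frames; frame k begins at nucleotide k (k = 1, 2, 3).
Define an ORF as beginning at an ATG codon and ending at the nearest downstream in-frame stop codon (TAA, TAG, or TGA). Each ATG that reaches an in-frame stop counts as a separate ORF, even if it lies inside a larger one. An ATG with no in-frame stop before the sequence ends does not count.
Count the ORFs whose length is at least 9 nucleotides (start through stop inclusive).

Frame 1: TTT CCA ATA CCA TGC ACT GAG CGG AAT GCC GTG AGA GGA GGG GGA TGT — no ATG→stop ORF.
Frame 2: TTC CAA TAC CAT GCA CTG AGC GGA ATG CCG TGA GAG GAG GGG GAT GTA — ATG at 26, stop TGA at 32 → 9 nt.
Frame 3: TCC AAT ACC ATG CAC TGA GCG GAA TGC CGT GAG AGG AGG GGG ATG TAA — ATG at 12, stop TGA at 18 → 9 nt; ATG at 45, stop TAA at 48 → 6 nt.
ORFs ≥ 9 nucleotides: frame 2 26–34 (9 nucleotides), frame 3 12–20 (9 nucleotides). Count = 2.

2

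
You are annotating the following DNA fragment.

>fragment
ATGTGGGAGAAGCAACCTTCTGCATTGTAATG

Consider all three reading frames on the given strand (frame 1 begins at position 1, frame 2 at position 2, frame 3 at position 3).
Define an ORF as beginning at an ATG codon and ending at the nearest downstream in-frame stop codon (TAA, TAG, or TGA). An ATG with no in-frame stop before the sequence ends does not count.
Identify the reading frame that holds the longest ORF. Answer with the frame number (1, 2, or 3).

1

Frame 1: ATG TGG GAG AAG CAA CCT TCT GCA TTG TAA — ATG at 1, stop TAA at 28 → 30 nt.
Frame 2: TGT GGG AGA AGC AAC CTT CTG CAT TGT AAT — no ATG→stop ORF.
Frame 3: GTG GGA GAA GCA ACC TTC TGC ATT GTA ATG — no ATG→stop ORF.
Longest ORF is 30 nt in frame 1 (positions 1–30).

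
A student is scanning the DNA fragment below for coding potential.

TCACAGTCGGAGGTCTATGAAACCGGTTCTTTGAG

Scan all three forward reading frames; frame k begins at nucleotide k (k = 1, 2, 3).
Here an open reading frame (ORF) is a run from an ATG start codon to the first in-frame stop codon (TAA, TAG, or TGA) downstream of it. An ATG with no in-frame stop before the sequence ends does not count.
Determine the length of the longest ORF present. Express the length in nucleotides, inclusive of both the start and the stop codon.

18

Frame 1: TCA CAG TCG GAG GTC TAT GAA ACC GGT TCT TTG — no ATG→stop ORF.
Frame 2: CAC AGT CGG AGG TCT ATG AAA CCG GTT CTT TGA — ATG at 17, stop TGA at 32 → 18 nt.
Frame 3: ACA GTC GGA GGT CTA TGA AAC CGG TTC TTT GAG — no ATG→stop ORF.
Longest: frame 2, positions 17–34, 18 nt = 6 codons = 5 aa. → 18 nucleotides.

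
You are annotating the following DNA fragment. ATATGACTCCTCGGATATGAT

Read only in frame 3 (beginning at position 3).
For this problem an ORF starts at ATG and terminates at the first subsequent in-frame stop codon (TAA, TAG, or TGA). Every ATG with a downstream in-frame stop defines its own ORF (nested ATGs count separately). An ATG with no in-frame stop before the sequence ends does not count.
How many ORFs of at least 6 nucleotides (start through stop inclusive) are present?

1

Frame 3: ATG ACT CCT CGG ATA TGA — ATG at 3, stop TGA at 18 → 18 nt.
ORFs ≥ 6 nucleotides: frame 3 3–20 (18 nucleotides). Count = 1.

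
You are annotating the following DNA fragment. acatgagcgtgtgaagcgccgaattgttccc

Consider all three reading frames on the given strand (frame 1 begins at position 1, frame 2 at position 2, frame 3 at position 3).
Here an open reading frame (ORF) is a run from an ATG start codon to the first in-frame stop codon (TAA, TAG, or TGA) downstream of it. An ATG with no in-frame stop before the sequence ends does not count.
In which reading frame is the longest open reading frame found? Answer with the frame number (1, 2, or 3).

Frame 1: ACA TGA GCG TGT GAA GCG CCG AAT TGT TCC — no ATG→stop ORF.
Frame 2: CAT GAG CGT GTG AAG CGC CGA ATT GTT CCC — no ATG→stop ORF.
Frame 3: ATG AGC GTG TGA AGC GCC GAA TTG TTC — ATG at 3, stop TGA at 12 → 12 nt.
Longest ORF is 12 nt in frame 3 (positions 3–14).

3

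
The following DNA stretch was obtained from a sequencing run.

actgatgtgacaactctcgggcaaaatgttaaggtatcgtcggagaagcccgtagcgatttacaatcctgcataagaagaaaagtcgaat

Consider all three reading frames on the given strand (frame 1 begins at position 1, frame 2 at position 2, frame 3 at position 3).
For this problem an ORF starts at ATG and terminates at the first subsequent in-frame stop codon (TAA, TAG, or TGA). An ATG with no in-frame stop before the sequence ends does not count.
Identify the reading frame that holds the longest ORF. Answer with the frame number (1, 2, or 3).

Frame 1: ACT GAT GTG ACA ACT CTC GGG CAA AAT GTT AAG GTA TCG TCG GAG AAG CCC GTA GCG ATT TAC AAT CCT GCA TAA GAA GAA AAG TCG AAT — no ATG→stop ORF.
Frame 2: CTG ATG TGA CAA CTC TCG GGC AAA ATG TTA AGG TAT CGT CGG AGA AGC CCG TAG CGA TTT ACA ATC CTG CAT AAG AAG AAA AGT CGA — ATG at 5, stop TGA at 8 → 6 nt; ATG at 26, stop TAG at 53 → 30 nt.
Frame 3: TGA TGT GAC AAC TCT CGG GCA AAA TGT TAA GGT ATC GTC GGA GAA GCC CGT AGC GAT TTA CAA TCC TGC ATA AGA AGA AAA GTC GAA — no ATG→stop ORF.
Longest ORF is 30 nt in frame 2 (positions 26–55).

2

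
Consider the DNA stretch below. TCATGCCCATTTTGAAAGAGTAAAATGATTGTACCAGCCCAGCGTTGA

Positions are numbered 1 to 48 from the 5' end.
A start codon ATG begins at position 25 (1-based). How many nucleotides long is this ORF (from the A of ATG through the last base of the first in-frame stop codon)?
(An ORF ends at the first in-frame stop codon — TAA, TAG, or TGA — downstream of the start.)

Codons from position 25: ATG (25–27), ATT (28–30), GTA (31–33), CCA (34–36), GCC (37–39), CAG (40–42), CGT (43–45), TGA (46–48).
TGA is the first in-frame stop; ORF spans 25–48, 24 nucleotides.

24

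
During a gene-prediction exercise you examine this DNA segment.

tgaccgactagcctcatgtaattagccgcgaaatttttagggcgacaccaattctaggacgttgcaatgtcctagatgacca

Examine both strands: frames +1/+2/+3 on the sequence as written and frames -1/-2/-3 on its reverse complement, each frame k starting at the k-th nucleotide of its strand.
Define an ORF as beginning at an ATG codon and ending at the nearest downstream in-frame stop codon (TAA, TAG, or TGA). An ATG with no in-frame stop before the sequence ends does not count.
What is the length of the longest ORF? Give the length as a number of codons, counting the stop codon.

3

Reverse complement (5'→3'): TGGTCATCTAGGACATTGCAACGTCCTAGAATTGGTGTCGCCCTAAAAATTTCGCGGCTAATTACATGAGGCTAGTCGGTCA
Frame +1: TGA CCG ACT AGC CTC ATG TAA TTA GCC GCG AAA TTT TTA GGG CGA CAC CAA TTC TAG GAC GTT GCA ATG TCC TAG ATG ACC — ATG at 16, stop TAA at 19 → 6 nt; ATG at 67, stop TAG at 73 → 9 nt.
Frame +2: GAC CGA CTA GCC TCA TGT AAT TAG CCG CGA AAT TTT TAG GGC GAC ACC AAT TCT AGG ACG TTG CAA TGT CCT AGA TGA CCA — no ATG→stop ORF.
Frame +3: ACC GAC TAG CCT CAT GTA ATT AGC CGC GAA ATT TTT AGG GCG ACA CCA ATT CTA GGA CGT TGC AAT GTC CTA GAT GAC — no ATG→stop ORF.
Frame -1: TGG TCA TCT AGG ACA TTG CAA CGT CCT AGA ATT GGT GTC GCC CTA AAA ATT TCG CGG CTA ATT ACA TGA GGC TAG TCG GTC — no ATG→stop ORF.
Frame -2: GGT CAT CTA GGA CAT TGC AAC GTC CTA GAA TTG GTG TCG CCC TAA AAA TTT CGC GGC TAA TTA CAT GAG GCT AGT CGG TCA — no ATG→stop ORF.
Frame -3: GTC ATC TAG GAC ATT GCA ACG TCC TAG AAT TGG TGT CGC CCT AAA AAT TTC GCG GCT AAT TAC ATG AGG CTA GTC GGT — no ATG→stop ORF.
Longest: frame +1, positions 67–75, 9 nt = 3 codons = 2 aa. → 3 codons.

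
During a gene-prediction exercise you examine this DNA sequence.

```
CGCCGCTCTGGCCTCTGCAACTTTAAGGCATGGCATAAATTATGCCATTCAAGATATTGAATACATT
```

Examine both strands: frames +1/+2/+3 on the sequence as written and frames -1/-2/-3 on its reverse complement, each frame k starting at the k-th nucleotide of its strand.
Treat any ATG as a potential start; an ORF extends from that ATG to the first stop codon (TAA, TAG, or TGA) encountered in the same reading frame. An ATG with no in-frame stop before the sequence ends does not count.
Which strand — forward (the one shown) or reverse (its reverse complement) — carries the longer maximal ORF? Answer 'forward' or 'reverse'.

reverse

Reverse complement (5'→3'): AATGTATTCAATATCTTGAATGGCATAATTTATGCCATGCCTTAAAGTTGCAGAGGCCAGAGCGGCG
Frame +1: CGC CGC TCT GGC CTC TGC AAC TTT AAG GCA TGG CAT AAA TTA TGC CAT TCA AGA TAT TGA ATA CAT — no ATG→stop ORF.
Frame +2: GCC GCT CTG GCC TCT GCA ACT TTA AGG CAT GGC ATA AAT TAT GCC ATT CAA GAT ATT GAA TAC ATT — no ATG→stop ORF.
Frame +3: CCG CTC TGG CCT CTG CAA CTT TAA GGC ATG GCA TAA ATT ATG CCA TTC AAG ATA TTG AAT ACA — ATG at 30, stop TAA at 36 → 9 nt.
Frame -1: AAT GTA TTC AAT ATC TTG AAT GGC ATA ATT TAT GCC ATG CCT TAA AGT TGC AGA GGC CAG AGC GGC — ATG at 37, stop TAA at 43 → 9 nt.
Frame -2: ATG TAT TCA ATA TCT TGA ATG GCA TAA TTT ATG CCA TGC CTT AAA GTT GCA GAG GCC AGA GCG GCG — ATG at 2, stop TGA at 17 → 18 nt; ATG at 20, stop TAA at 26 → 9 nt.
Frame -3: TGT ATT CAA TAT CTT GAA TGG CAT AAT TTA TGC CAT GCC TTA AAG TTG CAG AGG CCA GAG CGG — no ATG→stop ORF.
Forward-strand max 9 nt; reverse-strand max 18 nt. The reverse strand has the longer ORF.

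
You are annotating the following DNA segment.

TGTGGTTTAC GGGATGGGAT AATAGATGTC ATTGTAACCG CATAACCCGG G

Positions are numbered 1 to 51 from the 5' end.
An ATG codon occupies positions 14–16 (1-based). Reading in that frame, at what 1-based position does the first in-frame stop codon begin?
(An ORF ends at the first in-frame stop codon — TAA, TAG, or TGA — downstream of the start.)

Codons from position 14: ATG (14–16), GGA (17–19), TAA (20–22).
TAA is a stop codon; it begins at position 20.

20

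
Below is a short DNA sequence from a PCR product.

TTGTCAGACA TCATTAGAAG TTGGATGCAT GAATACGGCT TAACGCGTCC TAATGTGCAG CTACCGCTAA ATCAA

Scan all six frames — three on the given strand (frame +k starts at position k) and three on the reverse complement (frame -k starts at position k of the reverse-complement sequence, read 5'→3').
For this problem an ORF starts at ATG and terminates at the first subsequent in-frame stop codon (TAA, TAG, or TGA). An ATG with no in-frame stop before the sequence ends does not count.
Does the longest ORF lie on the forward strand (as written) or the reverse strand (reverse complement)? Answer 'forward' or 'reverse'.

reverse

Reverse complement (5'→3'): TTGATTTAGCGGTAGCTGCACATTAGGACGCGTTAAGCCGTATTCATGCATCCAACTTCTAATGATGTCTGACAA
Frame +1: TTG TCA GAC ATC ATT AGA AGT TGG ATG CAT GAA TAC GGC TTA ACG CGT CCT AAT GTG CAG CTA CCG CTA AAT CAA — no ATG→stop ORF.
Frame +2: TGT CAG ACA TCA TTA GAA GTT GGA TGC ATG AAT ACG GCT TAA CGC GTC CTA ATG TGC AGC TAC CGC TAA ATC — ATG at 29, stop TAA at 41 → 15 nt; ATG at 53, stop TAA at 68 → 18 nt.
Frame +3: GTC AGA CAT CAT TAG AAG TTG GAT GCA TGA ATA CGG CTT AAC GCG TCC TAA TGT GCA GCT ACC GCT AAA TCA — no ATG→stop ORF.
Frame -1: TTG ATT TAG CGG TAG CTG CAC ATT AGG ACG CGT TAA GCC GTA TTC ATG CAT CCA ACT TCT AAT GAT GTC TGA CAA — ATG at 46, stop TGA at 70 → 27 nt.
Frame -2: TGA TTT AGC GGT AGC TGC ACA TTA GGA CGC GTT AAG CCG TAT TCA TGC ATC CAA CTT CTA ATG ATG TCT GAC — no ATG→stop ORF.
Frame -3: GAT TTA GCG GTA GCT GCA CAT TAG GAC GCG TTA AGC CGT ATT CAT GCA TCC AAC TTC TAA TGA TGT CTG ACA — no ATG→stop ORF.
Forward-strand max 18 nt; reverse-strand max 27 nt. The reverse strand has the longer ORF.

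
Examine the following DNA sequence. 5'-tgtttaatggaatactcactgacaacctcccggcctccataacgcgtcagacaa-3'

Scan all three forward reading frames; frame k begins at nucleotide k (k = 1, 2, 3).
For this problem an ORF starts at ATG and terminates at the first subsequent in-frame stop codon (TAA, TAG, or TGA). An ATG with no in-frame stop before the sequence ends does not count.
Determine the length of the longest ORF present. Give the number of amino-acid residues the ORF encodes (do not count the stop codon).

Frame 1: TGT TTA ATG GAA TAC TCA CTG ACA ACC TCC CGG CCT CCA TAA CGC GTC AGA CAA — ATG at 7, stop TAA at 40 → 36 nt.
Frame 2: GTT TAA TGG AAT ACT CAC TGA CAA CCT CCC GGC CTC CAT AAC GCG TCA GAC — no ATG→stop ORF.
Frame 3: TTT AAT GGA ATA CTC ACT GAC AAC CTC CCG GCC TCC ATA ACG CGT CAG ACA — no ATG→stop ORF.
Longest: frame 1, positions 7–42, 36 nt = 12 codons = 11 aa. → 11 amino acids.

11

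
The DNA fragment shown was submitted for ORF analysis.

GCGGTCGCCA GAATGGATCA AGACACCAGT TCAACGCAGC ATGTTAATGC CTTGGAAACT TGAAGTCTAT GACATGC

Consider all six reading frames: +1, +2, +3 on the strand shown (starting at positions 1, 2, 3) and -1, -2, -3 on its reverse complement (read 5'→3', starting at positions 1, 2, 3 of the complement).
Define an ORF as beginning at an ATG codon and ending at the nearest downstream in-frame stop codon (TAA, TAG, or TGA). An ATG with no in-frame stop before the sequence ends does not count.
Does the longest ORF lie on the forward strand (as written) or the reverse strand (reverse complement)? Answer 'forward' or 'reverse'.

forward

Reverse complement (5'→3'): GCATGTCATAGACTTCAAGTTTCCAAGGCATTAACATGCTGCGTTGAACTGGTGTCTTGATCCATTCTGGCGACCGC
Frame +1: GCG GTC GCC AGA ATG GAT CAA GAC ACC AGT TCA ACG CAG CAT GTT AAT GCC TTG GAA ACT TGA AGT CTA TGA CAT — ATG at 13, stop TGA at 61 → 51 nt.
Frame +2: CGG TCG CCA GAA TGG ATC AAG ACA CCA GTT CAA CGC AGC ATG TTA ATG CCT TGG AAA CTT GAA GTC TAT GAC ATG — no ATG→stop ORF.
Frame +3: GGT CGC CAG AAT GGA TCA AGA CAC CAG TTC AAC GCA GCA TGT TAA TGC CTT GGA AAC TTG AAG TCT ATG ACA TGC — no ATG→stop ORF.
Frame -1: GCA TGT CAT AGA CTT CAA GTT TCC AAG GCA TTA ACA TGC TGC GTT GAA CTG GTG TCT TGA TCC ATT CTG GCG ACC — no ATG→stop ORF.
Frame -2: CAT GTC ATA GAC TTC AAG TTT CCA AGG CAT TAA CAT GCT GCG TTG AAC TGG TGT CTT GAT CCA TTC TGG CGA CCG — no ATG→stop ORF.
Frame -3: ATG TCA TAG ACT TCA AGT TTC CAA GGC ATT AAC ATG CTG CGT TGA ACT GGT GTC TTG ATC CAT TCT GGC GAC CGC — ATG at 3, stop TAG at 9 → 9 nt; ATG at 36, stop TGA at 45 → 12 nt.
Forward-strand max 51 nt; reverse-strand max 12 nt. The forward strand has the longer ORF.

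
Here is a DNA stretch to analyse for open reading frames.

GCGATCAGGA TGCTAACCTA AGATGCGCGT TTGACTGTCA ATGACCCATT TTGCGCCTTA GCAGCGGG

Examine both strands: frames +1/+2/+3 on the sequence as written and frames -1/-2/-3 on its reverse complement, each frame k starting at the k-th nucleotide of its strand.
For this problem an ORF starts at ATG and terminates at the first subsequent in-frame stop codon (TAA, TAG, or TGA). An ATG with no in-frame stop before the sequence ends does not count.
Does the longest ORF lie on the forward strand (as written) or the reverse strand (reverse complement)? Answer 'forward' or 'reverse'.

Reverse complement (5'→3'): CCCGCTGCTAAGGCGCAAAATGGGTCATTGACAGTCAAACGCGCATCTTAGGTTAGCATCCTGATCGC
Frame +1: GCG ATC AGG ATG CTA ACC TAA GAT GCG CGT TTG ACT GTC AAT GAC CCA TTT TGC GCC TTA GCA GCG — ATG at 10, stop TAA at 19 → 12 nt.
Frame +2: CGA TCA GGA TGC TAA CCT AAG ATG CGC GTT TGA CTG TCA ATG ACC CAT TTT GCG CCT TAG CAG CGG — ATG at 23, stop TGA at 32 → 12 nt; ATG at 41, stop TAG at 59 → 21 nt.
Frame +3: GAT CAG GAT GCT AAC CTA AGA TGC GCG TTT GAC TGT CAA TGA CCC ATT TTG CGC CTT AGC AGC GGG — no ATG→stop ORF.
Frame -1: CCC GCT GCT AAG GCG CAA AAT GGG TCA TTG ACA GTC AAA CGC GCA TCT TAG GTT AGC ATC CTG ATC — no ATG→stop ORF.
Frame -2: CCG CTG CTA AGG CGC AAA ATG GGT CAT TGA CAG TCA AAC GCG CAT CTT AGG TTA GCA TCC TGA TCG — ATG at 20, stop TGA at 29 → 12 nt.
Frame -3: CGC TGC TAA GGC GCA AAA TGG GTC ATT GAC AGT CAA ACG CGC ATC TTA GGT TAG CAT CCT GAT CGC — no ATG→stop ORF.
Forward-strand max 21 nt; reverse-strand max 12 nt. The forward strand has the longer ORF.

forward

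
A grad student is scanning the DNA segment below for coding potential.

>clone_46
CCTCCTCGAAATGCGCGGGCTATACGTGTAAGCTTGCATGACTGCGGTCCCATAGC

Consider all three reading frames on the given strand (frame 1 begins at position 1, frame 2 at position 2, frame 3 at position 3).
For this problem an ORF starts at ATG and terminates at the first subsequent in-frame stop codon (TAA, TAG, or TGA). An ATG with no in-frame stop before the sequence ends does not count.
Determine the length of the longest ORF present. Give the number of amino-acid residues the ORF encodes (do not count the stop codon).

6

Frame 1: CCT CCT CGA AAT GCG CGG GCT ATA CGT GTA AGC TTG CAT GAC TGC GGT CCC ATA — no ATG→stop ORF.
Frame 2: CTC CTC GAA ATG CGC GGG CTA TAC GTG TAA GCT TGC ATG ACT GCG GTC CCA TAG — ATG at 11, stop TAA at 29 → 21 nt; ATG at 38, stop TAG at 53 → 18 nt.
Frame 3: TCC TCG AAA TGC GCG GGC TAT ACG TGT AAG CTT GCA TGA CTG CGG TCC CAT AGC — no ATG→stop ORF.
Longest: frame 2, positions 11–31, 21 nt = 7 codons = 6 aa. → 6 amino acids.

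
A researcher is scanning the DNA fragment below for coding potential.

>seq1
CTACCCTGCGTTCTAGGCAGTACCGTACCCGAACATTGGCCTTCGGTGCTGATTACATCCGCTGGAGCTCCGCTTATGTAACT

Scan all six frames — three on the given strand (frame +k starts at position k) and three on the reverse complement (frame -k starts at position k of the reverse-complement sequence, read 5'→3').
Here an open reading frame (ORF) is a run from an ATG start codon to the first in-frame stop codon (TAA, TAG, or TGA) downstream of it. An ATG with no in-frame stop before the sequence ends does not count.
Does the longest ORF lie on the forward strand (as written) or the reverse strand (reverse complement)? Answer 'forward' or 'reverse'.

reverse

Reverse complement (5'→3'): AGTTACATAAGCGGAGCTCCAGCGGATGTAATCAGCACCGAAGGCCAATGTTCGGGTACGGTACTGCCTAGAACGCAGGGTAG
Frame +1: CTA CCC TGC GTT CTA GGC AGT ACC GTA CCC GAA CAT TGG CCT TCG GTG CTG ATT ACA TCC GCT GGA GCT CCG CTT ATG TAA — ATG at 76, stop TAA at 79 → 6 nt.
Frame +2: TAC CCT GCG TTC TAG GCA GTA CCG TAC CCG AAC ATT GGC CTT CGG TGC TGA TTA CAT CCG CTG GAG CTC CGC TTA TGT AAC — no ATG→stop ORF.
Frame +3: ACC CTG CGT TCT AGG CAG TAC CGT ACC CGA ACA TTG GCC TTC GGT GCT GAT TAC ATC CGC TGG AGC TCC GCT TAT GTA ACT — no ATG→stop ORF.
Frame -1: AGT TAC ATA AGC GGA GCT CCA GCG GAT GTA ATC AGC ACC GAA GGC CAA TGT TCG GGT ACG GTA CTG CCT AGA ACG CAG GGT — no ATG→stop ORF.
Frame -2: GTT ACA TAA GCG GAG CTC CAG CGG ATG TAA TCA GCA CCG AAG GCC AAT GTT CGG GTA CGG TAC TGC CTA GAA CGC AGG GTA — ATG at 26, stop TAA at 29 → 6 nt.
Frame -3: TTA CAT AAG CGG AGC TCC AGC GGA TGT AAT CAG CAC CGA AGG CCA ATG TTC GGG TAC GGT ACT GCC TAG AAC GCA GGG TAG — ATG at 48, stop TAG at 69 → 24 nt.
Forward-strand max 6 nt; reverse-strand max 24 nt. The reverse strand has the longer ORF.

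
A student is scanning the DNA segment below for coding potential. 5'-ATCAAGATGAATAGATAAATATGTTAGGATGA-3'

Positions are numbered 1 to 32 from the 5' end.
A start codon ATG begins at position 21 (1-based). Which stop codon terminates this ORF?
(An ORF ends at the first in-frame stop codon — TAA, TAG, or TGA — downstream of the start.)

TGA

Codons from position 21: ATG (21–23), TTA (24–26), GGA (27–29), TGA (30–32).
The first in-frame stop codon is TGA.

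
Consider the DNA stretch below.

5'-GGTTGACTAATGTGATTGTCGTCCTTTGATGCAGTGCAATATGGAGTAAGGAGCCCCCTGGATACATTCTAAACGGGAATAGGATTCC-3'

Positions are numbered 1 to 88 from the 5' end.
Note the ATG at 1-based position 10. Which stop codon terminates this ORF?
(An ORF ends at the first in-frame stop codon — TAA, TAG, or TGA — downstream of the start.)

Codons from position 10: ATG (10–12), TGA (13–15).
The first in-frame stop codon is TGA.

TGA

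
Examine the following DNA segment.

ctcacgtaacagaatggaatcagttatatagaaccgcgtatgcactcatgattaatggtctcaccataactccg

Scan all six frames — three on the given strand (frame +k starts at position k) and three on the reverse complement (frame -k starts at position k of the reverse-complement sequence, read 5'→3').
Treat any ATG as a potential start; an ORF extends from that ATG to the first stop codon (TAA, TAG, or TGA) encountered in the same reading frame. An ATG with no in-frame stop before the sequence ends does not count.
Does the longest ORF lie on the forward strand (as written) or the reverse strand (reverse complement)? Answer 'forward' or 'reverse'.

reverse

Reverse complement (5'→3'): CGGAGTTATGGTGAGACCATTAATCATGAGTGCATACGCGGTTCTATATAACTGATTCCATTCTGTTACGTGAG
Frame +1: CTC ACG TAA CAG AAT GGA ATC AGT TAT ATA GAA CCG CGT ATG CAC TCA TGA TTA ATG GTC TCA CCA TAA CTC — ATG at 40, stop TGA at 49 → 12 nt; ATG at 55, stop TAA at 67 → 15 nt.
Frame +2: TCA CGT AAC AGA ATG GAA TCA GTT ATA TAG AAC CGC GTA TGC ACT CAT GAT TAA TGG TCT CAC CAT AAC TCC — ATG at 14, stop TAG at 29 → 18 nt.
Frame +3: CAC GTA ACA GAA TGG AAT CAG TTA TAT AGA ACC GCG TAT GCA CTC ATG ATT AAT GGT CTC ACC ATA ACT CCG — no ATG→stop ORF.
Frame -1: CGG AGT TAT GGT GAG ACC ATT AAT CAT GAG TGC ATA CGC GGT TCT ATA TAA CTG ATT CCA TTC TGT TAC GTG — no ATG→stop ORF.
Frame -2: GGA GTT ATG GTG AGA CCA TTA ATC ATG AGT GCA TAC GCG GTT CTA TAT AAC TGA TTC CAT TCT GTT ACG TGA — ATG at 8, stop TGA at 53 → 48 nt; ATG at 26, stop TGA at 53 → 30 nt.
Frame -3: GAG TTA TGG TGA GAC CAT TAA TCA TGA GTG CAT ACG CGG TTC TAT ATA ACT GAT TCC ATT CTG TTA CGT GAG — no ATG→stop ORF.
Forward-strand max 18 nt; reverse-strand max 48 nt. The reverse strand has the longer ORF.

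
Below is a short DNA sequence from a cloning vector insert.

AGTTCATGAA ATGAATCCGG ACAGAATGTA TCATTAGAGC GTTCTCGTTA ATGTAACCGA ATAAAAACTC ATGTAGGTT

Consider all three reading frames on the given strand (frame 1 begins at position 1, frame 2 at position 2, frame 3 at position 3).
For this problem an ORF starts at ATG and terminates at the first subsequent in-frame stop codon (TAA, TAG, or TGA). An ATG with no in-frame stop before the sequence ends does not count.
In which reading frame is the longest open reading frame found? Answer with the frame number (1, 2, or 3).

Frame 1: AGT TCA TGA AAT GAA TCC GGA CAG AAT GTA TCA TTA GAG CGT TCT CGT TAA TGT AAC CGA ATA AAA ACT CAT GTA GGT — no ATG→stop ORF.
Frame 2: GTT CAT GAA ATG AAT CCG GAC AGA ATG TAT CAT TAG AGC GTT CTC GTT AAT GTA ACC GAA TAA AAA CTC ATG TAG GTT — ATG at 11, stop TAG at 35 → 27 nt; ATG at 26, stop TAG at 35 → 12 nt; ATG at 71, stop TAG at 74 → 6 nt.
Frame 3: TTC ATG AAA TGA ATC CGG ACA GAA TGT ATC ATT AGA GCG TTC TCG TTA ATG TAA CCG AAT AAA AAC TCA TGT AGG — ATG at 6, stop TGA at 12 → 9 nt; ATG at 51, stop TAA at 54 → 6 nt.
Longest ORF is 27 nt in frame 2 (positions 11–37).

2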